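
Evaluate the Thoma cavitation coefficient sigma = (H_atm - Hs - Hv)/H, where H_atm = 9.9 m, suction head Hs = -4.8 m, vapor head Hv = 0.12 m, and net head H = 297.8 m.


sigma = (9.9 - (-4.8) - 0.12) / 297.8 = 0.0490


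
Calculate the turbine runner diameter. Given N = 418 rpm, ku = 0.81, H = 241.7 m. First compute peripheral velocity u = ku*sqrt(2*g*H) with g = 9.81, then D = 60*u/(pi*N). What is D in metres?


u = 0.81 * sqrt(2*9.81*241.7) = 55.7793 m/s
D = 60 * 55.7793 / (pi * 418) = 2.5486 m


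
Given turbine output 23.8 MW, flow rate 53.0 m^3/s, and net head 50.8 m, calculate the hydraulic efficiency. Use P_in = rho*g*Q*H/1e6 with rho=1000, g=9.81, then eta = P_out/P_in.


P_in = 1000 * 9.81 * 53.0 * 50.8 / 1e6 = 26.4124 MW
eta = 23.8 / 26.4124 = 0.9011


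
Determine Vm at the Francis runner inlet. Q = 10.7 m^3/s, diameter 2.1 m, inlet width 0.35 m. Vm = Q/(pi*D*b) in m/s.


Vm = 10.7 / (pi * 2.1 * 0.35) = 4.6339 m/s


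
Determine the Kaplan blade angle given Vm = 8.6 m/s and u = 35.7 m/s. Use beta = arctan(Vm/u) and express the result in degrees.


beta = arctan(8.6 / 35.7) = 13.5443 degrees


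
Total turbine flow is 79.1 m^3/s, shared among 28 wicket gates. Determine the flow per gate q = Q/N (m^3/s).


q = 79.1 / 28 = 2.8250 m^3/s


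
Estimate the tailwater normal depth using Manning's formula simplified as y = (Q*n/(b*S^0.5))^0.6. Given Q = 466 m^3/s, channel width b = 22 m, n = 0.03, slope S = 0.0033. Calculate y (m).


y = (466 * 0.03 / (22 * 0.0033^0.5))^0.6 = 4.2296 m


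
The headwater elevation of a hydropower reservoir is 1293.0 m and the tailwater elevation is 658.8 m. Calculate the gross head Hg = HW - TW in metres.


Hg = 1293.0 - 658.8 = 634.2000 m


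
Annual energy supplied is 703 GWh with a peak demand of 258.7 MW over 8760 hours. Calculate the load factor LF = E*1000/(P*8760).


LF = 703 * 1000 / (258.7 * 8760) = 0.3102


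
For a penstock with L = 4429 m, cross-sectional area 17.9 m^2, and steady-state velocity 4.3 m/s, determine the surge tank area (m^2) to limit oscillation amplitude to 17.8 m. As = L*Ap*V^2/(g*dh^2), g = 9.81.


As = 4429 * 17.9 * 4.3^2 / (9.81 * 17.8^2) = 471.6139 m^2


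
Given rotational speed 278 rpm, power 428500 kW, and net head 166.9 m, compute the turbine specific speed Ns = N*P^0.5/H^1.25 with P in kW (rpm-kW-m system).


Ns = 278 * 428500^0.5 / 166.9^1.25 = 303.3540


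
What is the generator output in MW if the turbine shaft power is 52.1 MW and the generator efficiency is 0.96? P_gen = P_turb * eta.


P_gen = 52.1 * 0.96 = 50.0160 MW


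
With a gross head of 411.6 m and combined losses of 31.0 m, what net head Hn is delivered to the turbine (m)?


Hn = 411.6 - 31.0 = 380.6000 m


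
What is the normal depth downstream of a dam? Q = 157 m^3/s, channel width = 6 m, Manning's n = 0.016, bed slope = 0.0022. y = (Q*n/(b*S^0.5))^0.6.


y = (157 * 0.016 / (6 * 0.0022^0.5))^0.6 = 3.7187 m


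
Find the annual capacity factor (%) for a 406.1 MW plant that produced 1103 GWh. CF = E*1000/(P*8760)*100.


CF = 1103 * 1000 / (406.1 * 8760) * 100 = 31.0055 %


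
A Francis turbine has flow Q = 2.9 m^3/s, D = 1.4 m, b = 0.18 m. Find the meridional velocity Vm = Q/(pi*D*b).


Vm = 2.9 / (pi * 1.4 * 0.18) = 3.6631 m/s


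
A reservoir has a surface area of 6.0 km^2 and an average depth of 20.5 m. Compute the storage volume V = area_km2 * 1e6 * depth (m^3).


V = 6.0 * 1e6 * 20.5 = 1.2300e+08 m^3


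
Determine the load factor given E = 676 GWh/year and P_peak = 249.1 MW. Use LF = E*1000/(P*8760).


LF = 676 * 1000 / (249.1 * 8760) = 0.3098


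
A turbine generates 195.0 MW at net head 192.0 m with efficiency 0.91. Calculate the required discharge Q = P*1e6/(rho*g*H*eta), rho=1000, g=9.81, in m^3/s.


Q = 195.0 * 1e6 / (1000 * 9.81 * 192.0 * 0.91) = 113.7687 m^3/s


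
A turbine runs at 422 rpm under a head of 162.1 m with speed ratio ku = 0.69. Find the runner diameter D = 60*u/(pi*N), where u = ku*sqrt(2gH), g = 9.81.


u = 0.69 * sqrt(2*9.81*162.1) = 38.9126 m/s
D = 60 * 38.9126 / (pi * 422) = 1.7611 m


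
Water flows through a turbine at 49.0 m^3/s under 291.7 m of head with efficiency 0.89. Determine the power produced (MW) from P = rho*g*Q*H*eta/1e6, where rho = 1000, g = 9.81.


P = 1000 * 9.81 * 49.0 * 291.7 * 0.89 / 1e6 = 124.7934 MW


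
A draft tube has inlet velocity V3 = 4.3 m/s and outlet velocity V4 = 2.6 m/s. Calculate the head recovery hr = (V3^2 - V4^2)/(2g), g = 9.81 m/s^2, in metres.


hr = (4.3^2 - 2.6^2) / (2*9.81) = 0.5979 m


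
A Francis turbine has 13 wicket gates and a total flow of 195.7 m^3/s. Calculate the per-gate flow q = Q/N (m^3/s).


q = 195.7 / 13 = 15.0538 m^3/s


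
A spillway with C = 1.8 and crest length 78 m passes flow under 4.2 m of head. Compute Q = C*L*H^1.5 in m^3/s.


Q = 1.8 * 78 * 4.2^1.5 = 1208.4844 m^3/s


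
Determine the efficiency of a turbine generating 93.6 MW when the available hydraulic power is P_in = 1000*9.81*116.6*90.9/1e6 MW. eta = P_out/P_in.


P_in = 1000 * 9.81 * 116.6 * 90.9 / 1e6 = 103.9756 MW
eta = 93.6 / 103.9756 = 0.9002


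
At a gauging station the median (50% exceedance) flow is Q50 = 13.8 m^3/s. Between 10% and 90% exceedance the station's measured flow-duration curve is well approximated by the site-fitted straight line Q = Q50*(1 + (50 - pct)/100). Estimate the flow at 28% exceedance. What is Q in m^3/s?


Q = 13.8 * (1 + (50 - 28)/100) = 16.8360 m^3/s


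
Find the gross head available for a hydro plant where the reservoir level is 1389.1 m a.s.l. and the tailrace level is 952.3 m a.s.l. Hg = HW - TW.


Hg = 1389.1 - 952.3 = 436.8000 m


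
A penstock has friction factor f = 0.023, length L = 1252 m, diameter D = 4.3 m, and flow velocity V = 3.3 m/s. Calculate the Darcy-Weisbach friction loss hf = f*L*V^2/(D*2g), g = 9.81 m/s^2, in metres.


hf = 0.023 * 1252 * 3.3^2 / (4.3 * 2 * 9.81) = 3.7170 m


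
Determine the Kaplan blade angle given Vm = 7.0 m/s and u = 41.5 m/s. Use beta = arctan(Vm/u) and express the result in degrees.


beta = arctan(7.0 / 41.5) = 9.5742 degrees


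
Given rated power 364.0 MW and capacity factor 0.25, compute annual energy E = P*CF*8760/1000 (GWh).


E = 364.0 * 0.25 * 8760 / 1000 = 797.1600 GWh


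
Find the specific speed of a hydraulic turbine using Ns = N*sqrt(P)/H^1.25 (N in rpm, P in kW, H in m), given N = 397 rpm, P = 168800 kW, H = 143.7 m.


Ns = 397 * 168800^0.5 / 143.7^1.25 = 327.8353


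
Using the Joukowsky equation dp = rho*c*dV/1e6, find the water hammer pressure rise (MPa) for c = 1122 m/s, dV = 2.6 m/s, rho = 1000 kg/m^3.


dp = 1000 * 1122 * 2.6 / 1e6 = 2.9172 MPa


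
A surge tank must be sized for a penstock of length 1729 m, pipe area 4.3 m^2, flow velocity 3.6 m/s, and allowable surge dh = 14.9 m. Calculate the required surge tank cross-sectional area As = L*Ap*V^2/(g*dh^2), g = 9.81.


As = 1729 * 4.3 * 3.6^2 / (9.81 * 14.9^2) = 44.2412 m^2


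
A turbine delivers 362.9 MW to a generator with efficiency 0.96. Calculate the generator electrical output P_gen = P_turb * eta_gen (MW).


P_gen = 362.9 * 0.96 = 348.3840 MW


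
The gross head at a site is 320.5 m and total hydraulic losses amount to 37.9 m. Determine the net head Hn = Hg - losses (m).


Hn = 320.5 - 37.9 = 282.6000 m


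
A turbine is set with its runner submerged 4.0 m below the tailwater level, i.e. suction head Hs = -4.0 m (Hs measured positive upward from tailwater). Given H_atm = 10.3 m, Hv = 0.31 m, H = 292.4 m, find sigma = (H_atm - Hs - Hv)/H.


sigma = (10.3 - (-4.0) - 0.31) / 292.4 = 0.0478


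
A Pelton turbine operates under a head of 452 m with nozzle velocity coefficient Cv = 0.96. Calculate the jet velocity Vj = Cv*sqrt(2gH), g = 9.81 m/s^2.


Vj = 0.96 * sqrt(2*9.81*452) = 90.4045 m/s


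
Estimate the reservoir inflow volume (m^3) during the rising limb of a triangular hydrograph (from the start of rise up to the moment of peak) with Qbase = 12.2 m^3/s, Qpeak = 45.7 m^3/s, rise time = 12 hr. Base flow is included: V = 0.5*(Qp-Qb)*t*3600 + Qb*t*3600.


V = 0.5*(45.7 - 12.2)*12*3600 + 12.2*12*3600 = 1.2506e+06 m^3


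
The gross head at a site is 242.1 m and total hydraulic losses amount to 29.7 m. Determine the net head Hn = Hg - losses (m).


Hn = 242.1 - 29.7 = 212.4000 m


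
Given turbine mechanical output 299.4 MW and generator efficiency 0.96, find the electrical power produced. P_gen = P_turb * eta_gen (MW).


P_gen = 299.4 * 0.96 = 287.4240 MW


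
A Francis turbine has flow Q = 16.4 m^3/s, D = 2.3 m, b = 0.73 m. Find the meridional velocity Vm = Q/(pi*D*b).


Vm = 16.4 / (pi * 2.3 * 0.73) = 3.1092 m/s


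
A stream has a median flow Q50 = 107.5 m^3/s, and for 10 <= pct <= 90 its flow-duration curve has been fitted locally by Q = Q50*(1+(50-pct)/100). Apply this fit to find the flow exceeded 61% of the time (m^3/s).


Q = 107.5 * (1 + (50 - 61)/100) = 95.6750 m^3/s


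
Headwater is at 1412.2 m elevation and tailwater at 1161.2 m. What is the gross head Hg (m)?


Hg = 1412.2 - 1161.2 = 251.0000 m


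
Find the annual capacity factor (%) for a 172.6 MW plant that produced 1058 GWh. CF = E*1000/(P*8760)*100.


CF = 1058 * 1000 / (172.6 * 8760) * 100 = 69.9747 %


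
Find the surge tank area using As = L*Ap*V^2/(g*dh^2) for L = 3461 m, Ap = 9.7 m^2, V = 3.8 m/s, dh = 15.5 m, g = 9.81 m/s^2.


As = 3461 * 9.7 * 3.8^2 / (9.81 * 15.5^2) = 205.6876 m^2


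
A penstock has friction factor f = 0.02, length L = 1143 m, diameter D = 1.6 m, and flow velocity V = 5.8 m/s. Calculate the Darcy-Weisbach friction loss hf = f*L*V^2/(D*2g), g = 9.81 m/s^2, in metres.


hf = 0.02 * 1143 * 5.8^2 / (1.6 * 2 * 9.81) = 24.4970 m


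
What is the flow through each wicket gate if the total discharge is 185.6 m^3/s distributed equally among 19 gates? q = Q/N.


q = 185.6 / 19 = 9.7684 m^3/s


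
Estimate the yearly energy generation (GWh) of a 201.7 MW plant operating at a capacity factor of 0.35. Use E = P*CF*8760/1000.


E = 201.7 * 0.35 * 8760 / 1000 = 618.4122 GWh


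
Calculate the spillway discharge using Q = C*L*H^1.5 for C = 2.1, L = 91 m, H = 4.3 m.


Q = 2.1 * 91 * 4.3^1.5 = 1703.9756 m^3/s


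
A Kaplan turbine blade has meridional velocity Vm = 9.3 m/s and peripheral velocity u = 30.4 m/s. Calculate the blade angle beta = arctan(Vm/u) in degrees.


beta = arctan(9.3 / 30.4) = 17.0100 degrees


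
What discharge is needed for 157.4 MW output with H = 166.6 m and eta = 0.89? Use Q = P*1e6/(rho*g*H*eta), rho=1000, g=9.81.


Q = 157.4 * 1e6 / (1000 * 9.81 * 166.6 * 0.89) = 108.2108 m^3/s


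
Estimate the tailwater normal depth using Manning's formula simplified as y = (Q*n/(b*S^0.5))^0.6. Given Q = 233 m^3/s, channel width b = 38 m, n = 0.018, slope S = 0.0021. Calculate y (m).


y = (233 * 0.018 / (38 * 0.0021^0.5))^0.6 = 1.6945 m


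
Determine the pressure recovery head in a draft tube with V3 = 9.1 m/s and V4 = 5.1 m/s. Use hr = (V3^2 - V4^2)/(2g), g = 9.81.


hr = (9.1^2 - 5.1^2) / (2*9.81) = 2.8950 m


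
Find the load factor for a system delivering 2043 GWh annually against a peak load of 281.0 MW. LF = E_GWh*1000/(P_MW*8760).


LF = 2043 * 1000 / (281.0 * 8760) = 0.8300


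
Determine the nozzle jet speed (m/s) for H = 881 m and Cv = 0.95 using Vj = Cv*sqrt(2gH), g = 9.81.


Vj = 0.95 * sqrt(2*9.81*881) = 124.8996 m/s


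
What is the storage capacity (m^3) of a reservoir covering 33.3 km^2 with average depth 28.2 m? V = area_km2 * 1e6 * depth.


V = 33.3 * 1e6 * 28.2 = 9.3906e+08 m^3


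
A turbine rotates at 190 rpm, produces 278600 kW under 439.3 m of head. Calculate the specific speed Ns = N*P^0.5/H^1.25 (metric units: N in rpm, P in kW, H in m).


Ns = 190 * 278600^0.5 / 439.3^1.25 = 49.8646


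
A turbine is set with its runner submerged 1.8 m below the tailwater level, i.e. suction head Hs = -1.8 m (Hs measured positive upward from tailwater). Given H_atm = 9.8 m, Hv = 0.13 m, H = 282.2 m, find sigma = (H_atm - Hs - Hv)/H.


sigma = (9.8 - (-1.8) - 0.13) / 282.2 = 0.0406


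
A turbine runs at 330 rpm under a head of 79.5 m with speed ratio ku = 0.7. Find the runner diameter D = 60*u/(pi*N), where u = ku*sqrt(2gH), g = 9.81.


u = 0.7 * sqrt(2*9.81*79.5) = 27.6459 m/s
D = 60 * 27.6459 / (pi * 330) = 1.6000 m


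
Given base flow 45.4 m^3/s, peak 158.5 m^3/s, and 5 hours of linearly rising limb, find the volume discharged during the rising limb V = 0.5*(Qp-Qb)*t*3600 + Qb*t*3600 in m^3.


V = 0.5*(158.5 - 45.4)*5*3600 + 45.4*5*3600 = 1.8351e+06 m^3


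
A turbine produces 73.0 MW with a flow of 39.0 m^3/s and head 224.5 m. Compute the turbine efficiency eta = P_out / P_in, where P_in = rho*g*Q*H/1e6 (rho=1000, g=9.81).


P_in = 1000 * 9.81 * 39.0 * 224.5 / 1e6 = 85.8915 MW
eta = 73.0 / 85.8915 = 0.8499


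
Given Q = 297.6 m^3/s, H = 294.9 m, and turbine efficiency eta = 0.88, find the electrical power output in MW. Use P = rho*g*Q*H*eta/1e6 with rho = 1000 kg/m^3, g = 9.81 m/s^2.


P = 1000 * 9.81 * 297.6 * 294.9 * 0.88 / 1e6 = 757.6339 MW


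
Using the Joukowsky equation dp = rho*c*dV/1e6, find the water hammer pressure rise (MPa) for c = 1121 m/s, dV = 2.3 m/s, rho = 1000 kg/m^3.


dp = 1000 * 1121 * 2.3 / 1e6 = 2.5783 MPa


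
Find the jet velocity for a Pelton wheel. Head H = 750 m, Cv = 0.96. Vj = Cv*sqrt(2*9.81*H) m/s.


Vj = 0.96 * sqrt(2*9.81*750) = 116.4532 m/s


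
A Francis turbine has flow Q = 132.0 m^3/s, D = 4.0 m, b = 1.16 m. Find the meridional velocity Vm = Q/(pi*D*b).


Vm = 132.0 / (pi * 4.0 * 1.16) = 9.0554 m/s


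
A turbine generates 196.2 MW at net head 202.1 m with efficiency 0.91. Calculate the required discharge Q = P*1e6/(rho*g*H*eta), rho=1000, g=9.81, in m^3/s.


Q = 196.2 * 1e6 / (1000 * 9.81 * 202.1 * 0.91) = 108.7483 m^3/s


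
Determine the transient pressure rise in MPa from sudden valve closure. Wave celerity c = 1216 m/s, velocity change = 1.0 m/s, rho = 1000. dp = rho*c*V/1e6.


dp = 1000 * 1216 * 1.0 / 1e6 = 1.2160 MPa


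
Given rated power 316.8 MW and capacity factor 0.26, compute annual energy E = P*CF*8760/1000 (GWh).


E = 316.8 * 0.26 * 8760 / 1000 = 721.5437 GWh


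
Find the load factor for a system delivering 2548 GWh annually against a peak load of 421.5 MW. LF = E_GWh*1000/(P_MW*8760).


LF = 2548 * 1000 / (421.5 * 8760) = 0.6901


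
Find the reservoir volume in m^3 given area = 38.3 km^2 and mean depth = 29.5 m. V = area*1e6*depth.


V = 38.3 * 1e6 * 29.5 = 1.1298e+09 m^3


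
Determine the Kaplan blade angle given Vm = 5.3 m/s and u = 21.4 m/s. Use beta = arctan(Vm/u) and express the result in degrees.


beta = arctan(5.3 / 21.4) = 13.9102 degrees


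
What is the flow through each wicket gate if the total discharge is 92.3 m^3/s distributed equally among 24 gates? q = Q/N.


q = 92.3 / 24 = 3.8458 m^3/s


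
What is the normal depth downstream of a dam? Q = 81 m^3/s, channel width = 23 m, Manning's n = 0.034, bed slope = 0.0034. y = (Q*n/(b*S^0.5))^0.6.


y = (81 * 0.034 / (23 * 0.0034^0.5))^0.6 = 1.5399 m


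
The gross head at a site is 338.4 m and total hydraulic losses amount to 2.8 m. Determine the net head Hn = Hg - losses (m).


Hn = 338.4 - 2.8 = 335.6000 m


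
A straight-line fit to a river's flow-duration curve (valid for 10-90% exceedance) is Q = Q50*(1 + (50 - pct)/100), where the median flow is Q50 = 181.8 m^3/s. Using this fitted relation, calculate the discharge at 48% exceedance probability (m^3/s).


Q = 181.8 * (1 + (50 - 48)/100) = 185.4360 m^3/s


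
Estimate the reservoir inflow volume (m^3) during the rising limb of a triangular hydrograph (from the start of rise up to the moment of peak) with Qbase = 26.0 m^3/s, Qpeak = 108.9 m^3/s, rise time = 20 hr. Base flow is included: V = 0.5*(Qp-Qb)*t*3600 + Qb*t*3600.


V = 0.5*(108.9 - 26.0)*20*3600 + 26.0*20*3600 = 4.8564e+06 m^3


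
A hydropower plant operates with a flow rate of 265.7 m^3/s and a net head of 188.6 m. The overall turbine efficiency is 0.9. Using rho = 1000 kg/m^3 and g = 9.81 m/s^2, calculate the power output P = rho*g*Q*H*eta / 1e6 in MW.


P = 1000 * 9.81 * 265.7 * 188.6 * 0.9 / 1e6 = 442.4302 MW


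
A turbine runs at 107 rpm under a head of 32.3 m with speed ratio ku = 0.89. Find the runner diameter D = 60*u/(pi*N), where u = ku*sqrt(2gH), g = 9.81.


u = 0.89 * sqrt(2*9.81*32.3) = 22.4048 m/s
D = 60 * 22.4048 / (pi * 107) = 3.9991 m


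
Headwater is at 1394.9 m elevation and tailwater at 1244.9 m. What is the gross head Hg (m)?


Hg = 1394.9 - 1244.9 = 150.0000 m


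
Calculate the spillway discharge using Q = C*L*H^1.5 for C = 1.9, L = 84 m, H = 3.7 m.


Q = 1.9 * 84 * 3.7^1.5 = 1135.8879 m^3/s


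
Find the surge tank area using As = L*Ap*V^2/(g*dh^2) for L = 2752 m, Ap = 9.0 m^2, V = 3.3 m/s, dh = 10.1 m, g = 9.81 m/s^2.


As = 2752 * 9.0 * 3.3^2 / (9.81 * 10.1^2) = 269.5300 m^2


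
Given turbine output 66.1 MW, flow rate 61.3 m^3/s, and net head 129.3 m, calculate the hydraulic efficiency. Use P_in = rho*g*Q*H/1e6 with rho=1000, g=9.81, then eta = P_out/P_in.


P_in = 1000 * 9.81 * 61.3 * 129.3 / 1e6 = 77.7549 MW
eta = 66.1 / 77.7549 = 0.8501


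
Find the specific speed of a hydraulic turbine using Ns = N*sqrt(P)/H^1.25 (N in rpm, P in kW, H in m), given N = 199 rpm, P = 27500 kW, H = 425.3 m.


Ns = 199 * 27500^0.5 / 425.3^1.25 = 17.0864


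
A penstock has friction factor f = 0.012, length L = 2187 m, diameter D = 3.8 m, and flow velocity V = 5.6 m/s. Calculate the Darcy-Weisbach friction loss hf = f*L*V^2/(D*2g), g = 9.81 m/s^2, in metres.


hf = 0.012 * 2187 * 5.6^2 / (3.8 * 2 * 9.81) = 11.0388 m


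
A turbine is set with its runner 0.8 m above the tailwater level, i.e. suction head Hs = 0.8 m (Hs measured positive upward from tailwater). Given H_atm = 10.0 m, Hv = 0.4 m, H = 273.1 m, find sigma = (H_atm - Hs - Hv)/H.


sigma = (10.0 - 0.8 - 0.4) / 273.1 = 0.0322


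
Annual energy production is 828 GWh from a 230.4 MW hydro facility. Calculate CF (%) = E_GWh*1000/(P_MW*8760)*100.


CF = 828 * 1000 / (230.4 * 8760) * 100 = 41.0245 %


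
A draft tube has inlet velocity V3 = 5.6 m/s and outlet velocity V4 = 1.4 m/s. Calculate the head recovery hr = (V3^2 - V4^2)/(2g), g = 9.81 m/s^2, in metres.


hr = (5.6^2 - 1.4^2) / (2*9.81) = 1.4985 m


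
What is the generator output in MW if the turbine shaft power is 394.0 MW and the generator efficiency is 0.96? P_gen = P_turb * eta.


P_gen = 394.0 * 0.96 = 378.2400 MW


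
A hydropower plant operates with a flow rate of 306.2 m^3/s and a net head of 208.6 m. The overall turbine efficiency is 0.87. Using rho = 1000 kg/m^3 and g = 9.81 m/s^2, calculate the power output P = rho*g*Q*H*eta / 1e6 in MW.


P = 1000 * 9.81 * 306.2 * 208.6 * 0.87 / 1e6 = 545.1396 MW


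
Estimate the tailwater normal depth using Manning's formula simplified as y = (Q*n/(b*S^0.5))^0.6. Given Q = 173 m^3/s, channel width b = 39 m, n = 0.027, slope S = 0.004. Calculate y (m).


y = (173 * 0.027 / (39 * 0.004^0.5))^0.6 = 1.4669 m


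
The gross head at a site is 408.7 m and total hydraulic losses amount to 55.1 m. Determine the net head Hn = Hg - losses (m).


Hn = 408.7 - 55.1 = 353.6000 m


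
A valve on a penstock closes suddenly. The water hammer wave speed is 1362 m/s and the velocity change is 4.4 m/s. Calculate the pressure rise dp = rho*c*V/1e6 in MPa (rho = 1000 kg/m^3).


dp = 1000 * 1362 * 4.4 / 1e6 = 5.9928 MPa


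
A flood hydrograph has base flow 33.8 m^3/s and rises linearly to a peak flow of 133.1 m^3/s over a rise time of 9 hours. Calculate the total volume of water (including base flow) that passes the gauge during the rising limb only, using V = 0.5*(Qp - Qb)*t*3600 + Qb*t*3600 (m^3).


V = 0.5*(133.1 - 33.8)*9*3600 + 33.8*9*3600 = 2.7038e+06 m^3


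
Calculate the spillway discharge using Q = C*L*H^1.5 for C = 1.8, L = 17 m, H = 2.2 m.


Q = 1.8 * 17 * 2.2^1.5 = 99.8517 m^3/s


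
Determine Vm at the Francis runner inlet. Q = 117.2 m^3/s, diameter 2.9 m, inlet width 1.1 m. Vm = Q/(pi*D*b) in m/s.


Vm = 117.2 / (pi * 2.9 * 1.1) = 11.6946 m/s


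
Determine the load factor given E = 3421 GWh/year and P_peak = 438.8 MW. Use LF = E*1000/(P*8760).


LF = 3421 * 1000 / (438.8 * 8760) = 0.8900


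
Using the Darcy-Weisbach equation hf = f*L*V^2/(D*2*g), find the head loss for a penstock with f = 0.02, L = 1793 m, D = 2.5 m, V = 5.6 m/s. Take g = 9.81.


hf = 0.02 * 1793 * 5.6^2 / (2.5 * 2 * 9.81) = 22.9270 m


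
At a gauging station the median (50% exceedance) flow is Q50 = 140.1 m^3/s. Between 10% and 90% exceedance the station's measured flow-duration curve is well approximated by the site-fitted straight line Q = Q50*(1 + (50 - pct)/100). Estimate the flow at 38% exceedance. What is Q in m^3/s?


Q = 140.1 * (1 + (50 - 38)/100) = 156.9120 m^3/s


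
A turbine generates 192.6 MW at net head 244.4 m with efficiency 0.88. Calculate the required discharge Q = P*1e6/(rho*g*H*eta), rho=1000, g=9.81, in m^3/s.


Q = 192.6 * 1e6 / (1000 * 9.81 * 244.4 * 0.88) = 91.2858 m^3/s


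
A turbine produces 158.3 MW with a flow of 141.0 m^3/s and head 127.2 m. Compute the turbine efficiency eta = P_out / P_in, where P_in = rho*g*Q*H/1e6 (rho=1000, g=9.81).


P_in = 1000 * 9.81 * 141.0 * 127.2 / 1e6 = 175.9443 MW
eta = 158.3 / 175.9443 = 0.8997


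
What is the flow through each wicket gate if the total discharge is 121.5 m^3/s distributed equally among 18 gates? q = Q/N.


q = 121.5 / 18 = 6.7500 m^3/s


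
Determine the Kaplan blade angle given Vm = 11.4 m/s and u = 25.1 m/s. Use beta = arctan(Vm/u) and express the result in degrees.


beta = arctan(11.4 / 25.1) = 24.4268 degrees


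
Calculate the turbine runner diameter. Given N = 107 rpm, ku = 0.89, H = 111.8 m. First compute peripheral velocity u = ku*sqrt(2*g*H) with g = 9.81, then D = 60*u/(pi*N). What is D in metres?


u = 0.89 * sqrt(2*9.81*111.8) = 41.6831 m/s
D = 60 * 41.6831 / (pi * 107) = 7.4401 m


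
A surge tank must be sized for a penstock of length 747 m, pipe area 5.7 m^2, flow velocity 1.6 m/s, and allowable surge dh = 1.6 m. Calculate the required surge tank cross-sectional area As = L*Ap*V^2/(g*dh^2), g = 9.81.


As = 747 * 5.7 * 1.6^2 / (9.81 * 1.6^2) = 434.0367 m^2


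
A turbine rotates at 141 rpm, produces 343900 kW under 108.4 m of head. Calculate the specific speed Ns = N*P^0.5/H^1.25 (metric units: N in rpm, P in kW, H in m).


Ns = 141 * 343900^0.5 / 108.4^1.25 = 236.4006


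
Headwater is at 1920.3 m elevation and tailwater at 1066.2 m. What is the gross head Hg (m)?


Hg = 1920.3 - 1066.2 = 854.1000 m


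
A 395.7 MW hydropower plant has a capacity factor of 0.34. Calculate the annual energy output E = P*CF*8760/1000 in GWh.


E = 395.7 * 0.34 * 8760 / 1000 = 1178.5529 GWh


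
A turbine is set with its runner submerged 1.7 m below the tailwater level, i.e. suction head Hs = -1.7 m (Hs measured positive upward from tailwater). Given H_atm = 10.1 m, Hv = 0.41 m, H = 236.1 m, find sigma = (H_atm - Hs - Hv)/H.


sigma = (10.1 - (-1.7) - 0.41) / 236.1 = 0.0482


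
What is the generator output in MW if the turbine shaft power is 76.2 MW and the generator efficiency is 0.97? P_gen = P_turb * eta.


P_gen = 76.2 * 0.97 = 73.9140 MW


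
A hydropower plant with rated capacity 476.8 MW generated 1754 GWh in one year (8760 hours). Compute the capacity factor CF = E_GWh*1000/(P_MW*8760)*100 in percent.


CF = 1754 * 1000 / (476.8 * 8760) * 100 = 41.9942 %


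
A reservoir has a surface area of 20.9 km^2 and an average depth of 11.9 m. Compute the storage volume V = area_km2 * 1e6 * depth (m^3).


V = 20.9 * 1e6 * 11.9 = 2.4871e+08 m^3


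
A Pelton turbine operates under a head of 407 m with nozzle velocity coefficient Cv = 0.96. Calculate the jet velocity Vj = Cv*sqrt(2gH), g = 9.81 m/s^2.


Vj = 0.96 * sqrt(2*9.81*407) = 85.7863 m/s


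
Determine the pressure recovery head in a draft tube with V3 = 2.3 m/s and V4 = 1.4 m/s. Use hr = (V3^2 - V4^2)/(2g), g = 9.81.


hr = (2.3^2 - 1.4^2) / (2*9.81) = 0.1697 m


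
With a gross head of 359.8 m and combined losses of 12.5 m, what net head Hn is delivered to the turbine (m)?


Hn = 359.8 - 12.5 = 347.3000 m


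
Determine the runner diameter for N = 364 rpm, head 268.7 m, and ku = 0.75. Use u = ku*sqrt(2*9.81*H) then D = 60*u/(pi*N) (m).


u = 0.75 * sqrt(2*9.81*268.7) = 54.4559 m/s
D = 60 * 54.4559 / (pi * 364) = 2.8572 m


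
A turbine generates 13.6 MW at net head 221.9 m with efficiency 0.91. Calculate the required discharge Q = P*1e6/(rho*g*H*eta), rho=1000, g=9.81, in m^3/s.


Q = 13.6 * 1e6 / (1000 * 9.81 * 221.9 * 0.91) = 6.8655 m^3/s


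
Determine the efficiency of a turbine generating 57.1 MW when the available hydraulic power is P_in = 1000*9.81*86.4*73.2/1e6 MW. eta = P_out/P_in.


P_in = 1000 * 9.81 * 86.4 * 73.2 / 1e6 = 62.0431 MW
eta = 57.1 / 62.0431 = 0.9203


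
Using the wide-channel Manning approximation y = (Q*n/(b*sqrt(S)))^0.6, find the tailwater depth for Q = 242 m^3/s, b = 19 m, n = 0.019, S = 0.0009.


y = (242 * 0.019 / (19 * 0.0009^0.5))^0.6 = 3.4996 m


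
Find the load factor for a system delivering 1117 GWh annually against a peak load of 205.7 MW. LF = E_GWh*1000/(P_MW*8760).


LF = 1117 * 1000 / (205.7 * 8760) = 0.6199


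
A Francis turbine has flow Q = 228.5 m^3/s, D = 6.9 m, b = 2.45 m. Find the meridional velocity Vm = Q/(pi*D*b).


Vm = 228.5 / (pi * 6.9 * 2.45) = 4.3025 m/s


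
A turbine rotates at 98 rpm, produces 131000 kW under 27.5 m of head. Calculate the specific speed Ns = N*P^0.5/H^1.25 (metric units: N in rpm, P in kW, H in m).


Ns = 98 * 131000^0.5 / 27.5^1.25 = 563.2431


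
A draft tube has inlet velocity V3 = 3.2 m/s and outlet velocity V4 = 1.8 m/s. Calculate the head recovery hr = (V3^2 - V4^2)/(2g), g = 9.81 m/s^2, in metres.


hr = (3.2^2 - 1.8^2) / (2*9.81) = 0.3568 m


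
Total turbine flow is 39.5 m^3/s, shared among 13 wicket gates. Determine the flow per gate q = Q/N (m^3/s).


q = 39.5 / 13 = 3.0385 m^3/s


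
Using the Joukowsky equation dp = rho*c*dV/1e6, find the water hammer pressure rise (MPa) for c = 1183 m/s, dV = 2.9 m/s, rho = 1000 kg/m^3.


dp = 1000 * 1183 * 2.9 / 1e6 = 3.4307 MPa


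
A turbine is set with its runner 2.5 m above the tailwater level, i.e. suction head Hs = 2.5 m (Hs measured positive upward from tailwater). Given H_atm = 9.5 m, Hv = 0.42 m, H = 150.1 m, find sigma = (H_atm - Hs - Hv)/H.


sigma = (9.5 - 2.5 - 0.42) / 150.1 = 0.0438


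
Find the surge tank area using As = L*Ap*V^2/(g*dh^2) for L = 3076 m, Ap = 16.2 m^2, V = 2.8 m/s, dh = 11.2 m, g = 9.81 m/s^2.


As = 3076 * 16.2 * 2.8^2 / (9.81 * 11.2^2) = 317.4771 m^2


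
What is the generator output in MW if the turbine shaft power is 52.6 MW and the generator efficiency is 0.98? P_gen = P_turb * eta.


P_gen = 52.6 * 0.98 = 51.5480 MW


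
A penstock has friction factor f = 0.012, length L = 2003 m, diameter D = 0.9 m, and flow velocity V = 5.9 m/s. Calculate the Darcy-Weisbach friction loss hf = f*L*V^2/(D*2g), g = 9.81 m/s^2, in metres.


hf = 0.012 * 2003 * 5.9^2 / (0.9 * 2 * 9.81) = 47.3832 m


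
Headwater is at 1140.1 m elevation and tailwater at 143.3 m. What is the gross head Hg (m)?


Hg = 1140.1 - 143.3 = 996.8000 m


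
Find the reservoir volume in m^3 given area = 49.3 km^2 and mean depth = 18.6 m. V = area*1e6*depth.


V = 49.3 * 1e6 * 18.6 = 9.1698e+08 m^3


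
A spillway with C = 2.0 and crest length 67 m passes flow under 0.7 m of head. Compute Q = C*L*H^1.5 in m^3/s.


Q = 2.0 * 67 * 0.7^1.5 = 78.4787 m^3/s


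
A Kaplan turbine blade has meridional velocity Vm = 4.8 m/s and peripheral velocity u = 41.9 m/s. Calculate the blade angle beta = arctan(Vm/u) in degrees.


beta = arctan(4.8 / 41.9) = 6.5352 degrees


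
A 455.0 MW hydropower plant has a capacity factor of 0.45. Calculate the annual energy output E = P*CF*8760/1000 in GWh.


E = 455.0 * 0.45 * 8760 / 1000 = 1793.6100 GWh


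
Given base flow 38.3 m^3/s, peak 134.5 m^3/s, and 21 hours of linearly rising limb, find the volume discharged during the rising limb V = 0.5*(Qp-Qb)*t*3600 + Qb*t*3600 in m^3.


V = 0.5*(134.5 - 38.3)*21*3600 + 38.3*21*3600 = 6.5318e+06 m^3


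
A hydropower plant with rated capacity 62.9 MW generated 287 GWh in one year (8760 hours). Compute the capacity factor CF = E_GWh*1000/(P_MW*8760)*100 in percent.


CF = 287 * 1000 / (62.9 * 8760) * 100 = 52.0867 %


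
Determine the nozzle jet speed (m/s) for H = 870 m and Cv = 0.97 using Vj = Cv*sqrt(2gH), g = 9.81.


Vj = 0.97 * sqrt(2*9.81*870) = 126.7304 m/s


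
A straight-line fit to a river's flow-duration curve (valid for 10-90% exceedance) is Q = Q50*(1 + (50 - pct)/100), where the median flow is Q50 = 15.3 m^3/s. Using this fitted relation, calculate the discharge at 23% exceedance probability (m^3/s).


Q = 15.3 * (1 + (50 - 23)/100) = 19.4310 m^3/s


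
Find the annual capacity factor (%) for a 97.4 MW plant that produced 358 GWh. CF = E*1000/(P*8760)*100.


CF = 358 * 1000 / (97.4 * 8760) * 100 = 41.9585 %


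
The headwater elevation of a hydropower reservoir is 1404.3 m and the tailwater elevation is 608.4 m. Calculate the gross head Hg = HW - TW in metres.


Hg = 1404.3 - 608.4 = 795.9000 m


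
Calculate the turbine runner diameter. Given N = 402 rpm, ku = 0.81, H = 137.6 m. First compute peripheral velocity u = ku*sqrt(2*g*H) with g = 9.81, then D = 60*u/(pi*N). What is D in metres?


u = 0.81 * sqrt(2*9.81*137.6) = 42.0866 m/s
D = 60 * 42.0866 / (pi * 402) = 1.9995 m


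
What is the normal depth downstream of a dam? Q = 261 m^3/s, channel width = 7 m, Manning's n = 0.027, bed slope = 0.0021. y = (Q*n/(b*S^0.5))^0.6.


y = (261 * 0.027 / (7 * 0.0021^0.5))^0.6 = 6.3838 m


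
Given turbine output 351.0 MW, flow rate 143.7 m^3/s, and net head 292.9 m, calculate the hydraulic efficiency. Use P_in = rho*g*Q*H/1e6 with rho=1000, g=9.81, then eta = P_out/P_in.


P_in = 1000 * 9.81 * 143.7 * 292.9 / 1e6 = 412.9003 MW
eta = 351.0 / 412.9003 = 0.8501


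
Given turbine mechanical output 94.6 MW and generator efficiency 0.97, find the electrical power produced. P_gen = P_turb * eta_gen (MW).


P_gen = 94.6 * 0.97 = 91.7620 MW


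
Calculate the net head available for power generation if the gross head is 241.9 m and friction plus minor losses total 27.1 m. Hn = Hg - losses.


Hn = 241.9 - 27.1 = 214.8000 m


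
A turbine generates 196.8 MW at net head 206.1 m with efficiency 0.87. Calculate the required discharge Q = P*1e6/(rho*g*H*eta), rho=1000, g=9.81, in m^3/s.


Q = 196.8 * 1e6 / (1000 * 9.81 * 206.1 * 0.87) = 111.8816 m^3/s


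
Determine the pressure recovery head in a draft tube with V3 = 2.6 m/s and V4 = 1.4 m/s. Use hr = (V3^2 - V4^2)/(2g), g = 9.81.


hr = (2.6^2 - 1.4^2) / (2*9.81) = 0.2446 m


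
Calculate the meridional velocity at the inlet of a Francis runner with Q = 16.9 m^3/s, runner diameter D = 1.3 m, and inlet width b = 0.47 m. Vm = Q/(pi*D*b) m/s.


Vm = 16.9 / (pi * 1.3 * 0.47) = 8.8043 m/s


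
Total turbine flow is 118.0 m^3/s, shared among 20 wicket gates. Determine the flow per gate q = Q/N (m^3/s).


q = 118.0 / 20 = 5.9000 m^3/s


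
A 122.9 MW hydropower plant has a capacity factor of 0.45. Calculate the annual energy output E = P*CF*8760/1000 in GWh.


E = 122.9 * 0.45 * 8760 / 1000 = 484.4718 GWh


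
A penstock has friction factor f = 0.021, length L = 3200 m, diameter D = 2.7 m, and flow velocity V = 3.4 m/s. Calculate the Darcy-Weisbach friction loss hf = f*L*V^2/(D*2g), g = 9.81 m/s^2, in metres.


hf = 0.021 * 3200 * 3.4^2 / (2.7 * 2 * 9.81) = 14.6644 m


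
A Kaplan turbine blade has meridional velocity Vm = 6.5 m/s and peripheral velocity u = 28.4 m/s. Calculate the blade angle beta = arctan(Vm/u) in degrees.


beta = arctan(6.5 / 28.4) = 12.8914 degrees


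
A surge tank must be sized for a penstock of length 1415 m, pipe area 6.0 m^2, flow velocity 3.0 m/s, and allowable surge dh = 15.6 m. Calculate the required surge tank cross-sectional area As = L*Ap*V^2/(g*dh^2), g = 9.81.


As = 1415 * 6.0 * 3.0^2 / (9.81 * 15.6^2) = 32.0060 m^2


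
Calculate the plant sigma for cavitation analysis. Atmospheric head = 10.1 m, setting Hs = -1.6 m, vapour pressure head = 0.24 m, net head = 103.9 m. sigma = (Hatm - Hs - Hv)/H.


sigma = (10.1 - (-1.6) - 0.24) / 103.9 = 0.1103


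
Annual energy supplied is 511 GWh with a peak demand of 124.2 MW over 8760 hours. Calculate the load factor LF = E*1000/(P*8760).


LF = 511 * 1000 / (124.2 * 8760) = 0.4697


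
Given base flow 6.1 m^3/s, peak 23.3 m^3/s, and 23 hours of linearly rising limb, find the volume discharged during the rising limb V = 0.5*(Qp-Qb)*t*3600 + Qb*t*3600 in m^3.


V = 0.5*(23.3 - 6.1)*23*3600 + 6.1*23*3600 = 1.2172e+06 m^3


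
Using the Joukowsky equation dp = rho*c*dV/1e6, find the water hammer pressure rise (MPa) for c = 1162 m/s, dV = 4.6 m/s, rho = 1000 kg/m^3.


dp = 1000 * 1162 * 4.6 / 1e6 = 5.3452 MPa


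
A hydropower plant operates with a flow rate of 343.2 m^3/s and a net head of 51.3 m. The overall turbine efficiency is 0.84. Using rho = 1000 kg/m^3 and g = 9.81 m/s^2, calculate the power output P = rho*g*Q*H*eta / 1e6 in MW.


P = 1000 * 9.81 * 343.2 * 51.3 * 0.84 / 1e6 = 145.0818 MW


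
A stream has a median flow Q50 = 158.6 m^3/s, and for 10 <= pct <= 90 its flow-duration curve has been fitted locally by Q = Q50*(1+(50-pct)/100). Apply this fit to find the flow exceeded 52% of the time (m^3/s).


Q = 158.6 * (1 + (50 - 52)/100) = 155.4280 m^3/s


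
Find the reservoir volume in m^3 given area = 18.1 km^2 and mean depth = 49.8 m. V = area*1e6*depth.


V = 18.1 * 1e6 * 49.8 = 9.0138e+08 m^3


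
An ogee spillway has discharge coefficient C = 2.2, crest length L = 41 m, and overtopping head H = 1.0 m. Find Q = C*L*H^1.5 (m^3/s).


Q = 2.2 * 41 * 1.0^1.5 = 90.2000 m^3/s


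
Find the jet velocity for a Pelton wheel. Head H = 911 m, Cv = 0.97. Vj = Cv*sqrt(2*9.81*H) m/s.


Vj = 0.97 * sqrt(2*9.81*911) = 129.6822 m/s


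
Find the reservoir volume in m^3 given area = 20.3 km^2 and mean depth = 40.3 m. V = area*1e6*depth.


V = 20.3 * 1e6 * 40.3 = 8.1809e+08 m^3


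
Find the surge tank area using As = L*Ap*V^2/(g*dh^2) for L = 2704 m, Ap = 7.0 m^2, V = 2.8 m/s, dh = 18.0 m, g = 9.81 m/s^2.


As = 2704 * 7.0 * 2.8^2 / (9.81 * 18.0^2) = 46.6882 m^2


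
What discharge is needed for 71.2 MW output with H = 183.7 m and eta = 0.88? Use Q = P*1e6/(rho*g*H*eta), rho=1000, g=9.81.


Q = 71.2 * 1e6 / (1000 * 9.81 * 183.7 * 0.88) = 44.8972 m^3/s


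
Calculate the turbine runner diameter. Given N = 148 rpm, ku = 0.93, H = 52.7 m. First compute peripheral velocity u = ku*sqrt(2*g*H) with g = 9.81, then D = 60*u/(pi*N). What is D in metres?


u = 0.93 * sqrt(2*9.81*52.7) = 29.9046 m/s
D = 60 * 29.9046 / (pi * 148) = 3.8590 m


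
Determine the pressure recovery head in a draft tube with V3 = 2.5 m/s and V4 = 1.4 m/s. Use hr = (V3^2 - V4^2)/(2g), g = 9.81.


hr = (2.5^2 - 1.4^2) / (2*9.81) = 0.2187 m


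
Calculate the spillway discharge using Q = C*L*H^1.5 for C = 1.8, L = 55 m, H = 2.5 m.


Q = 1.8 * 55 * 2.5^1.5 = 391.3319 m^3/s


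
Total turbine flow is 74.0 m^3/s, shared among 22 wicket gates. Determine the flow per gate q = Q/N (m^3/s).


q = 74.0 / 22 = 3.3636 m^3/s


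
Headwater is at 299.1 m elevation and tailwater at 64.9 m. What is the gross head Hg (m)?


Hg = 299.1 - 64.9 = 234.2000 m


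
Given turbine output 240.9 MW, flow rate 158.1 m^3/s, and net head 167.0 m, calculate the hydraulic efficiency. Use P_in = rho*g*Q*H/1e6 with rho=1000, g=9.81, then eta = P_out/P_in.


P_in = 1000 * 9.81 * 158.1 * 167.0 / 1e6 = 259.0105 MW
eta = 240.9 / 259.0105 = 0.9301


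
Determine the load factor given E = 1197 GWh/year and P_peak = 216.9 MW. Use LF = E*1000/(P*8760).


LF = 1197 * 1000 / (216.9 * 8760) = 0.6300


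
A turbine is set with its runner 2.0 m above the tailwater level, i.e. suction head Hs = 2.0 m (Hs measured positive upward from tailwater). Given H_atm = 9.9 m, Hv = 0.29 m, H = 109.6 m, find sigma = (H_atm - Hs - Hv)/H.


sigma = (9.9 - 2.0 - 0.29) / 109.6 = 0.0694


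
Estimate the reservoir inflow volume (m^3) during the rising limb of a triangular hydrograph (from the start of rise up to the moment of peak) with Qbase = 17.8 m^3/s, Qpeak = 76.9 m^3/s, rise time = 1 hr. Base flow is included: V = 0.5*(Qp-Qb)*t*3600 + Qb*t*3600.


V = 0.5*(76.9 - 17.8)*1*3600 + 17.8*1*3600 = 170460.0000 m^3


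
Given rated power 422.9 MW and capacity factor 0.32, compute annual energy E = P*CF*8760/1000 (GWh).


E = 422.9 * 0.32 * 8760 / 1000 = 1185.4733 GWh


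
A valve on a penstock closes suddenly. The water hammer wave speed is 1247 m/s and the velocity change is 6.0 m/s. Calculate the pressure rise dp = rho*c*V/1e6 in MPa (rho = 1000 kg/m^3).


dp = 1000 * 1247 * 6.0 / 1e6 = 7.4820 MPa


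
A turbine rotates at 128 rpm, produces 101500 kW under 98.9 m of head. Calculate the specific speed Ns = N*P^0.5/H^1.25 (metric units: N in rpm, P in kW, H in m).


Ns = 128 * 101500^0.5 / 98.9^1.25 = 130.7518


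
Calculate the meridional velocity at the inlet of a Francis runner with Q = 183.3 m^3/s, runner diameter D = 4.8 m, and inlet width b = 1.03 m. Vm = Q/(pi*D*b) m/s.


Vm = 183.3 / (pi * 4.8 * 1.03) = 11.8014 m/s


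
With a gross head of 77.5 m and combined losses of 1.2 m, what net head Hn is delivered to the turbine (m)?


Hn = 77.5 - 1.2 = 76.3000 m


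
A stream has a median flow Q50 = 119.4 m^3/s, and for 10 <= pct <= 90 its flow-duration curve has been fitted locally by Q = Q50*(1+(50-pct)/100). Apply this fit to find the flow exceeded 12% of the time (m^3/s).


Q = 119.4 * (1 + (50 - 12)/100) = 164.7720 m^3/s


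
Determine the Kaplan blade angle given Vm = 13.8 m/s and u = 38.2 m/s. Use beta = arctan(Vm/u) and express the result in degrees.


beta = arctan(13.8 / 38.2) = 19.8626 degrees


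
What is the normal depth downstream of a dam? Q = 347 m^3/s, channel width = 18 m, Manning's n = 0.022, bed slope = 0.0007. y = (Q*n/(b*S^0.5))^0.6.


y = (347 * 0.022 / (18 * 0.0007^0.5))^0.6 = 5.2839 m


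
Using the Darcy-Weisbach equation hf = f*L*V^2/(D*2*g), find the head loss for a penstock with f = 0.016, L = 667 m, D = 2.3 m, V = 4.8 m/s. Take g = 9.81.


hf = 0.016 * 667 * 4.8^2 / (2.3 * 2 * 9.81) = 5.4488 m


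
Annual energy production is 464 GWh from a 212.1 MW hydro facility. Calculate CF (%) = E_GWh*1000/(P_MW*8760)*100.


CF = 464 * 1000 / (212.1 * 8760) * 100 = 24.9731 %


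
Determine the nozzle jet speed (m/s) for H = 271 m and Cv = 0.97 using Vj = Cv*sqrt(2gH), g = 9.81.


Vj = 0.97 * sqrt(2*9.81*271) = 70.7304 m/s


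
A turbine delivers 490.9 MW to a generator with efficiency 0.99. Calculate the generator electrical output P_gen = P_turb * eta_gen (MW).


P_gen = 490.9 * 0.99 = 485.9910 MW


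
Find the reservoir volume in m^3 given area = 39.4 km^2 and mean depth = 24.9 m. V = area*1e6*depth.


V = 39.4 * 1e6 * 24.9 = 9.8106e+08 m^3


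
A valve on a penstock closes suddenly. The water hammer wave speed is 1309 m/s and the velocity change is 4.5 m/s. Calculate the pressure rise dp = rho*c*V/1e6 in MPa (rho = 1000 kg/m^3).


dp = 1000 * 1309 * 4.5 / 1e6 = 5.8905 MPa
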